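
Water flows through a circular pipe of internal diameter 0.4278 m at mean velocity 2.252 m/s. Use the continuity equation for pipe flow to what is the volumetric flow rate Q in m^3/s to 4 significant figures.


Approach: apply the continuity equation for pipe flow, Q = A * v with A = pi*(D/2)^2.
A = pi*(0.4278/2)^2 = 0.143738 m^2
Q = 0.143738 * 2.252 = 0.3237 m^3/s
Therefore the volumetric flow rate Q = 0.3237 m^3/s.


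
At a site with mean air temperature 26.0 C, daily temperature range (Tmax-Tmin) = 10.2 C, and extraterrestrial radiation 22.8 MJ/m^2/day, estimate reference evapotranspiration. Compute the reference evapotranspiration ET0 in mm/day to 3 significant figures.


Approach: apply the Hargreaves-Samani method, ET0 = 0.0023*(Tmean+17.8)*sqrt(Tmax-Tmin)*0.408*Ra.
ET0 = 0.0023*(26.0+17.8)*sqrt(10.2)*0.408*22.8 = 2.99 mm/day
Therefore the reference evapotranspiration ET0 = 2.99 mm/day.


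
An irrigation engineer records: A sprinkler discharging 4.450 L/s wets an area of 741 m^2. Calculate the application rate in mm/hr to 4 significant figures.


Approach: apply the application rate relation, rate = (Q/A)*3600.
rate = (4.450 / 741) * 3600 = 21.62 mm/hr
Therefore the application rate = 21.62 mm/hr.


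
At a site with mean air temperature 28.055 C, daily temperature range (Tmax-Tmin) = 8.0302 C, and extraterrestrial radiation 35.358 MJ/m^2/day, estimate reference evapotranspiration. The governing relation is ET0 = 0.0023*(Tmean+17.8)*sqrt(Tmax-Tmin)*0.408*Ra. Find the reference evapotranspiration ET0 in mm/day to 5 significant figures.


ET0 = 0.0023*(28.055+17.8)*sqrt(8.0302)*0.408*35.358 = 4.3115 mm/day
Therefore the reference evapotranspiration ET0 = 4.3115 mm/day.


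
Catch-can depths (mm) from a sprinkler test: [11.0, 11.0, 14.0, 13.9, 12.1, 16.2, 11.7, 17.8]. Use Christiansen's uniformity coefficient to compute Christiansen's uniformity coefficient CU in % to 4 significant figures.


Approach: apply Christiansen's uniformity coefficient, CU = (1 - mean_abs_deviation/mean)*100.
mean = 13.4625 mm
mean |d_i - mean| = 2.01250 mm
CU = (1 - 2.01250/13.4625)*100 = 85.05 %
Therefore Christiansen's uniformity coefficient CU = 85.05 %.


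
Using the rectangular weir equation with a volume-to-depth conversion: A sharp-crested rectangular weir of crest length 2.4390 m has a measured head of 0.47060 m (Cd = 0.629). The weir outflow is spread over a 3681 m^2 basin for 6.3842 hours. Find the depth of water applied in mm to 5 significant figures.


Approach: apply the rectangular weir equation with a volume-to-depth conversion, Q = (2/3)*Cd*L*sqrt(2g)*H^1.5; d = Q*t/A * 1000.
Step 1 — weir discharge:
  Q = (2/3)*0.629*2.4390*sqrt(2*9.81)*0.47060^1.5 = 1.462509 m^3/s
Step 2 — volume: V = 1.462509 * 6.3842*3600 = 33613.02 m^3
Step 3 — depth: d = V/A * 1000 = 33613.02/3681 * 1000 = 9131.5 mm
Therefore the depth of water applied = 9131.5 mm.


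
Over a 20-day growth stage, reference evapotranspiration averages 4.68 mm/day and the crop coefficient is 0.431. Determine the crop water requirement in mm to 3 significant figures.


Approach: apply the crop water requirement relation, CWR = ET0 * Kc * days.
CWR = 4.68 * 0.431 * 20 = 40.3 mm
Therefore the crop water requirement = 40.3 mm.


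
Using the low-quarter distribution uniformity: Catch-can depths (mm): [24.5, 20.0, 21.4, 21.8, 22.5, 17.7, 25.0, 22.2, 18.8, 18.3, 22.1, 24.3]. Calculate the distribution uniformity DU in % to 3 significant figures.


Approach: apply the low-quarter distribution uniformity, DU = (mean of lowest quarter of readings / overall mean)*100.
sorted lowest 3 of 12: [17.7, 18.3, 18.8] -> mean = 18.267 mm
overall mean = 21.550 mm
DU = (18.267/21.550)*100 = 84.8 %
Therefore the distribution uniformity DU = 84.8 %.


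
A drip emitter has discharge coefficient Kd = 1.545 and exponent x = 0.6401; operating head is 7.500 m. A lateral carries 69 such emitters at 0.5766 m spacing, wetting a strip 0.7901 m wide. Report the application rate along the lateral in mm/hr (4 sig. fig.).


Approach: apply the emitter equation with a lateral mass balance, q = Kd*h^x; Q = n*q; rate = Q/(n*spacing*width).
Step 1 — single emitter flow (q = Kd*h^x):
  q = 1.545 * 7.500^0.6401 = 5.61119 L/hr
Step 2 — total lateral flow: Q = 69 * 5.61119 = 387.172 L/hr
Step 3 — wetted area: A = 69 * 0.5766 * 0.7901 = 31.4344 m^2
Step 4 — application rate: Q/A = 387.172/31.4344 = 12.32 mm/hr
Therefore the application rate along the lateral = 12.32 mm/hr.


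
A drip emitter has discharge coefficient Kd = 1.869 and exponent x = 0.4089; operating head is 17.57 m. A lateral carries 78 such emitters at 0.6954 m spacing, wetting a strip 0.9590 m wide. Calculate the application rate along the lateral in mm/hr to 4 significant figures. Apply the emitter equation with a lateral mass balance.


Approach: apply the emitter equation with a lateral mass balance, q = Kd*h^x; Q = n*q; rate = Q/(n*spacing*width).
Step 1 — single emitter flow (q = Kd*h^x):
  q = 1.869 * 17.57^0.4089 = 6.03388 L/hr
Step 2 — total lateral flow: Q = 78 * 6.03388 = 470.642 L/hr
Step 3 — wetted area: A = 78 * 0.6954 * 0.9590 = 52.0173 m^2
Step 4 — application rate: Q/A = 470.642/52.0173 = 9.048 mm/hr
Therefore the application rate along the lateral = 9.048 mm/hr.


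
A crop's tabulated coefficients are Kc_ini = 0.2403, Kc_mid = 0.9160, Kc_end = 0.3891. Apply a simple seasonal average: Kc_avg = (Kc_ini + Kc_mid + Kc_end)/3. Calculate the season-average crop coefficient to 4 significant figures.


Kc_avg = (0.2403 + 0.9160 + 0.3891)/3 = 0.5151
Therefore the season-average crop coefficient = 0.5151.


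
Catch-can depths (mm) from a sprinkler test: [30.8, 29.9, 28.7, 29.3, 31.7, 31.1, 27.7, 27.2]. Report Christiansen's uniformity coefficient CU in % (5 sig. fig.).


Approach: apply Christiansen's uniformity coefficient, CU = (1 - mean_abs_deviation/mean)*100.
mean = 29.55000 mm
mean |d_i - mean| = 1.325000 mm
CU = (1 - 1.325000/29.55000)*100 = 95.516 %
Therefore Christiansen's uniformity coefficient CU = 95.516 %.


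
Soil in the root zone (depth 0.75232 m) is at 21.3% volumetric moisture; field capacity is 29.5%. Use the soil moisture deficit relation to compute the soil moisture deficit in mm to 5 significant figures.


Approach: apply the soil moisture deficit relation, SMD = (FC - theta)/100 * depth * 1000.
SMD = (29.5 - 21.3)/100 * 0.75232 * 1000 = 61.690 mm
Therefore the soil moisture deficit = 61.690 mm.


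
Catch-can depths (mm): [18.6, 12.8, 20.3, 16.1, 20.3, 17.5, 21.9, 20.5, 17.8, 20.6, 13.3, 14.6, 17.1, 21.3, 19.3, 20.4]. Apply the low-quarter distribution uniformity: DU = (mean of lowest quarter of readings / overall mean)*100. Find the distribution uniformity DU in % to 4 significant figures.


sorted lowest 4 of 16: [12.8, 13.3, 14.6, 16.1] -> mean = 14.2000 mm
overall mean = 18.2750 mm
DU = (14.2000/18.2750)*100 = 77.70 %
Therefore the distribution uniformity DU = 77.70 %.


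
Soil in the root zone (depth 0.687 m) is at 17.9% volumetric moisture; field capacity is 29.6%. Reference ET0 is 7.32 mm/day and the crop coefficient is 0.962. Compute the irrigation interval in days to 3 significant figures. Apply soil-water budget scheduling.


Approach: apply soil-water budget scheduling, SMD = (FC-theta)/100*depth*1000; ETc = ET0*Kc; interval = SMD/ETc.
Step 1 — soil moisture deficit:
  SMD = (29.6 - 17.9)/100 * 0.687 * 1000 = 80.379 mm
Step 2 — daily crop ET (ETc = ET0*Kc):
  ETc = 7.32 * 0.962 = 7.0418 mm/day
Step 3 — irrigation interval (SMD/ETc):
  interval = 80.379 / 7.0418 = 11.4 days
Therefore the irrigation interval = 11.4 days.


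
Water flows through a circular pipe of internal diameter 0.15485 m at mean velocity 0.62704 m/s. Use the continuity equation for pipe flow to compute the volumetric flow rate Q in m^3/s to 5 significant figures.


Approach: apply the continuity equation for pipe flow, Q = A * v with A = pi*(D/2)^2.
A = pi*(0.15485/2)^2 = 0.01883269 m^2
Q = 0.01883269 * 0.62704 = 0.011809 m^3/s
Therefore the volumetric flow rate Q = 0.011809 m^3/s.


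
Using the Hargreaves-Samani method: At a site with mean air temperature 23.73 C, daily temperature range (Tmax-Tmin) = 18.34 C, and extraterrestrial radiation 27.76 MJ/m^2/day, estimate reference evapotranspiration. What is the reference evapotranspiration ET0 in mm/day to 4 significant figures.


Approach: apply the Hargreaves-Samani method, ET0 = 0.0023*(Tmean+17.8)*sqrt(Tmax-Tmin)*0.408*Ra.
ET0 = 0.0023*(23.73+17.8)*sqrt(18.34)*0.408*27.76 = 4.633 mm/day
Therefore the reference evapotranspiration ET0 = 4.633 mm/day.


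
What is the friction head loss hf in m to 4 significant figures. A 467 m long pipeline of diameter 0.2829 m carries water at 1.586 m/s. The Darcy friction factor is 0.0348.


Approach: apply the Darcy-Weisbach equation, hf = f*(L/D)*(v^2/(2g)).
hf = 0.0348 * (467/0.2829) * (1.586^2 / (2*9.81))
hf = 7.365 m
Therefore the friction head loss hf = 7.365 m.


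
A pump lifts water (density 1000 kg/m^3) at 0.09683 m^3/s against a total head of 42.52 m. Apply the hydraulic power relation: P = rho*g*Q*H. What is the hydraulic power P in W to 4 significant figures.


P = 1000 * 9.81 * 0.09683 * 42.52 = 40390 W
Therefore the hydraulic power P = 40390 W.


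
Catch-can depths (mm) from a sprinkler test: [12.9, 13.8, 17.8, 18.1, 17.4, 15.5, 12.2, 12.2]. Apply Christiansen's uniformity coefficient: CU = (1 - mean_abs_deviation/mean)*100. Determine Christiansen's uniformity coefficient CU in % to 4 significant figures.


mean = 14.9875 mm
mean |d_i - mean| = 2.21250 mm
CU = (1 - 2.21250/14.9875)*100 = 85.24 %
Therefore Christiansen's uniformity coefficient CU = 85.24 %.


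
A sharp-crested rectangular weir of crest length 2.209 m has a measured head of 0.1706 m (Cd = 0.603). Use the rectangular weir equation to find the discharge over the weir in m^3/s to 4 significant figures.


Approach: apply the rectangular weir equation, Q = (2/3)*Cd*L*sqrt(2g)*H^1.5.
Q = (2/3)*0.603*2.209*sqrt(2*9.81)*0.1706^1.5 = 0.2772 m^3/s
Therefore the discharge over the weir = 0.2772 m^3/s.


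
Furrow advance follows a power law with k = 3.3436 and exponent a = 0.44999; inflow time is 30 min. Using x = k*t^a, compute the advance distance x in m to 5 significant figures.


x = 3.3436 * 30^0.44999 = 15.449 m
Therefore the advance distance x = 15.449 m.


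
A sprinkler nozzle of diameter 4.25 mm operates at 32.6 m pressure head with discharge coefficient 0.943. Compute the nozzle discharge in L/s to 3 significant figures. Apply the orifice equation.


Approach: apply the orifice equation, Q = Cd*A*sqrt(2*g*h), A = pi*(d/2)^2.
A = pi*(4.25e-3/2)^2 = 1.4186e-05 m^2
Q = 0.943 * 1.4186e-05 * sqrt(2*9.81*32.6) * 1000 = 0.338 L/s
Therefore the nozzle discharge = 0.338 L/s.


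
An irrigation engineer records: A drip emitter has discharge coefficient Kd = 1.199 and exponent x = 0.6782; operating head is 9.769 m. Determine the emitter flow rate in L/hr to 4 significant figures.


Approach: apply the emitter characteristic equation, q = Kd * h^x.
q = 1.199 * 9.769^0.6782 = 5.625 L/hr
Therefore the emitter flow rate = 5.625 L/hr.


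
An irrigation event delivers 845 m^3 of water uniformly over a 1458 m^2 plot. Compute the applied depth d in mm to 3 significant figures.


Approach: apply depth from volume over area, d = (V/A)*1000.
d = (845 / 1458) * 1000 = 580 mm
Therefore the applied depth d = 580 mm.


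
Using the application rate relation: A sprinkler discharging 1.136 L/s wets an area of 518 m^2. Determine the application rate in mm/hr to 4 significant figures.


Approach: apply the application rate relation, rate = (Q/A)*3600.
rate = (1.136 / 518) * 3600 = 7.895 mm/hr
Therefore the application rate = 7.895 mm/hr.


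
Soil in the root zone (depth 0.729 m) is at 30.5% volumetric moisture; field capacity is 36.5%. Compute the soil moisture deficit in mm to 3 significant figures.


Approach: apply the soil moisture deficit relation, SMD = (FC - theta)/100 * depth * 1000.
SMD = (36.5 - 30.5)/100 * 0.729 * 1000 = 43.7 mm
Therefore the soil moisture deficit = 43.7 mm.


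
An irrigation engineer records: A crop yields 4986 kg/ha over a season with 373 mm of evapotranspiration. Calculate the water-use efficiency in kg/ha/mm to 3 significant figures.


Approach: apply the water-use efficiency ratio, WUE = yield/ET.
WUE = 4986 / 373 = 13.4 kg/ha/mm
Therefore the water-use efficiency = 13.4 kg/ha/mm.


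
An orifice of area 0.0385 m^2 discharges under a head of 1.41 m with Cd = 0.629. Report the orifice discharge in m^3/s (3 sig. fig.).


Approach: apply the orifice equation, Q = Cd*A*sqrt(2*g*h).
Q = 0.629 * 0.0385 * sqrt(2*9.81*1.41) = 0.127 m^3/s
Therefore the orifice discharge = 0.127 m^3/s.


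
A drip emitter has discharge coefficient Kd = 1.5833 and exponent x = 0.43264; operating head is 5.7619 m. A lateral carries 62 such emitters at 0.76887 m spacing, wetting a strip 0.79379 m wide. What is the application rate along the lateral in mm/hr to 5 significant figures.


Approach: apply the emitter equation with a lateral mass balance, q = Kd*h^x; Q = n*q; rate = Q/(n*spacing*width).
Step 1 — single emitter flow (q = Kd*h^x):
  q = 1.5833 * 5.7619^0.43264 = 3.377648 L/hr
Step 2 — total lateral flow: Q = 62 * 3.377648 = 209.4142 L/hr
Step 3 — wetted area: A = 62 * 0.76887 * 0.79379 = 37.83992 m^2
Step 4 — application rate: Q/A = 209.4142/37.83992 = 5.5342 mm/hr
Therefore the application rate along the lateral = 5.5342 mm/hr.


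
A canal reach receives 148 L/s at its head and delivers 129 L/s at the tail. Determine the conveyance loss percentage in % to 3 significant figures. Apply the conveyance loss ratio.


Approach: apply the conveyance loss ratio, loss% = ((Q_head - Q_tail)/Q_head)*100.
loss = ((148 - 129)/148)*100 = 12.8 %
Therefore the conveyance loss percentage = 12.8 %.


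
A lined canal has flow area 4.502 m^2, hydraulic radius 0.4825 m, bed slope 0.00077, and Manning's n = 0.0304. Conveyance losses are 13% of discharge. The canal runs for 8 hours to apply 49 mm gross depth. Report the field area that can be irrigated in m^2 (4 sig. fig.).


Approach: apply Manning's equation with a conveyance and depth budget, Q = (1/n)*A*R^(2/3)*S^(1/2); Q_field = Q*(1-loss); Area = Q_field*t/(d/1000).
Step 1 — canal discharge (Manning's equation):
  Q = (1/0.0304) * 4.502 * 0.4825^(2/3) * 0.00077^(1/2) = 2.52799 m^3/s
Step 2 — delivered flow: Q_field = 2.52799*(1 - 13/100) = 2.19935 m^3/s
Step 3 — volume delivered: V = 2.19935 * 8*3600 = 63341.3 m^3
Step 4 — area served: A = V / (depth/1000) = 63341.3 / 0.049 = 1293000 m^2
Therefore the field area that can be irrigated = 1293000 m^2.


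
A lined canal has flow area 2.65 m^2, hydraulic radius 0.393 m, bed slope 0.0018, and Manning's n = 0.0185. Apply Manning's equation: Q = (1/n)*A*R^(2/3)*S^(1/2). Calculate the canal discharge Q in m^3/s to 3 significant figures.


Q = (1/0.0185) * 2.65 * 0.393^(2/3) * 0.0018^(1/2) = 3.26 m^3/s
Therefore the canal discharge Q = 3.26 m^3/s.


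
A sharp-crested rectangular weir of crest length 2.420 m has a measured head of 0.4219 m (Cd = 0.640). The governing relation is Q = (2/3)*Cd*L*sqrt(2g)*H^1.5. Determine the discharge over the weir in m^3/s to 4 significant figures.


Q = (2/3)*0.640*2.420*sqrt(2*9.81)*0.4219^1.5 = 1.253 m^3/s
Therefore the discharge over the weir = 1.253 m^3/s.


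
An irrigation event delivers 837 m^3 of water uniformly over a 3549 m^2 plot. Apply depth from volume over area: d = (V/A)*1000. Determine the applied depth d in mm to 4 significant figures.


d = (837 / 3549) * 1000 = 235.8 mm
Therefore the applied depth d = 235.8 mm.


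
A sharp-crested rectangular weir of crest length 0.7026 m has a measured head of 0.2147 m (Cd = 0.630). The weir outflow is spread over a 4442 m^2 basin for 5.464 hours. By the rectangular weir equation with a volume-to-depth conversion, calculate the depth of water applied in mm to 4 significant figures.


Approach: apply the rectangular weir equation with a volume-to-depth conversion, Q = (2/3)*Cd*L*sqrt(2g)*H^1.5; d = Q*t/A * 1000.
Step 1 — weir discharge:
  Q = (2/3)*0.630*0.7026*sqrt(2*9.81)*0.2147^1.5 = 0.130033 m^3/s
Step 2 — volume: V = 0.130033 * 5.464*3600 = 2557.81 m^3
Step 3 — depth: d = V/A * 1000 = 2557.81/4442 * 1000 = 575.8 mm
Therefore the depth of water applied = 575.8 mm.


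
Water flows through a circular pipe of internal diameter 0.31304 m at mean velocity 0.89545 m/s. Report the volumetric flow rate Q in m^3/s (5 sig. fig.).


Approach: apply the continuity equation for pipe flow, Q = A * v with A = pi*(D/2)^2.
A = pi*(0.31304/2)^2 = 0.07696434 m^2
Q = 0.07696434 * 0.89545 = 0.068918 m^3/s
Therefore the volumetric flow rate Q = 0.068918 m^3/s.


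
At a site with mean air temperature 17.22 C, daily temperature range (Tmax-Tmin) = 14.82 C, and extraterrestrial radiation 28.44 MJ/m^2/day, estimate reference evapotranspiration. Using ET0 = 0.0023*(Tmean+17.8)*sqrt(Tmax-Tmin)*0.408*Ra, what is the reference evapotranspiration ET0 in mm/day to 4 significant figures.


ET0 = 0.0023*(17.22+17.8)*sqrt(14.82)*0.408*28.44 = 3.598 mm/day
Therefore the reference evapotranspiration ET0 = 3.598 mm/day.


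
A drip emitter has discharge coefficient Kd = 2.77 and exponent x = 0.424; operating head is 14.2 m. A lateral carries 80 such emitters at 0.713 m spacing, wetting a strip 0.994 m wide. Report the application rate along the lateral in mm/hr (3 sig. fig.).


Approach: apply the emitter equation with a lateral mass balance, q = Kd*h^x; Q = n*q; rate = Q/(n*spacing*width).
Step 1 — single emitter flow (q = Kd*h^x):
  q = 2.77 * 14.2^0.424 = 8.5320 L/hr
Step 2 — total lateral flow: Q = 80 * 8.5320 = 682.56 L/hr
Step 3 — wetted area: A = 80 * 0.713 * 0.994 = 56.698 m^2
Step 4 — application rate: Q/A = 682.56/56.698 = 12.0 mm/hr
Therefore the application rate along the lateral = 12.0 mm/hr.


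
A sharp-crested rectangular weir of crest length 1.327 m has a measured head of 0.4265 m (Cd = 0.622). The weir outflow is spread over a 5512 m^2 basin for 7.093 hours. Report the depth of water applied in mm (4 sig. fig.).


Approach: apply the rectangular weir equation with a volume-to-depth conversion, Q = (2/3)*Cd*L*sqrt(2g)*H^1.5; d = Q*t/A * 1000.
Step 1 — weir discharge:
  Q = (2/3)*0.622*1.327*sqrt(2*9.81)*0.4265^1.5 = 0.678888 m^3/s
Step 2 — volume: V = 0.678888 * 7.093*3600 = 17335.3 m^3
Step 3 — depth: d = V/A * 1000 = 17335.3/5512 * 1000 = 3145 mm
Therefore the depth of water applied = 3145 mm.


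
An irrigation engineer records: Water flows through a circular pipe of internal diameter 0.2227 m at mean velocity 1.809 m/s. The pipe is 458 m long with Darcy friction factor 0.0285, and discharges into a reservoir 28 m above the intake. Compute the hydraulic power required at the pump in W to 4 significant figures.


Approach: apply continuity + Darcy-Weisbach + hydraulic power, Q = A*v; hf = f*(L/D)*(v^2/(2g)); H = static + hf; P = rho*g*Q*H.
Step 1 — flow rate (continuity, Q = A*v):
  A = pi*(0.2227/2)^2 = 0.0389520 m^2
  Q = 0.0389520 * 1.809 = 0.0704643 m^3/s
Step 2 — friction head loss (Darcy-Weisbach):
  hf = 0.0285 * (458/0.2227) * (1.809^2 / (2*9.81))
  hf = 9.77616 m
Step 3 — total head: H = 28 + 9.77616 = 37.7762 m
Step 4 — hydraulic power (P = rho*g*Q*H):
  P = 1000 * 9.81 * 0.0704643 * 37.7762 = 26110 W
Therefore the hydraulic power required at the pump = 26110 W.


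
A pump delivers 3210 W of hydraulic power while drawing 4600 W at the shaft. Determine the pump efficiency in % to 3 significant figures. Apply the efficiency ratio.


Approach: apply the efficiency ratio, eta = (P_out/P_in)*100.
eta = (3210 / 4600) * 100 = 69.8 %
Therefore the pump efficiency = 69.8 %.


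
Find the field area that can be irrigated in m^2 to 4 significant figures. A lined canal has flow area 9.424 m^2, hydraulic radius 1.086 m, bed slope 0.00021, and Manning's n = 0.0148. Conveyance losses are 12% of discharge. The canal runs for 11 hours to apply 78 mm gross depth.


Approach: apply Manning's equation with a conveyance and depth budget, Q = (1/n)*A*R^(2/3)*S^(1/2); Q_field = Q*(1-loss); Area = Q_field*t/(d/1000).
Step 1 — canal discharge (Manning's equation):
  Q = (1/0.0148) * 9.424 * 1.086^(2/3) * 0.00021^(1/2) = 9.74922 m^3/s
Step 2 — delivered flow: Q_field = 9.74922*(1 - 12/100) = 8.57931 m^3/s
Step 3 — volume delivered: V = 8.57931 * 11*3600 = 339741 m^3
Step 4 — area served: A = V / (depth/1000) = 339741 / 0.078 = 4356000 m^2
Therefore the field area that can be irrigated = 4356000 m^2.


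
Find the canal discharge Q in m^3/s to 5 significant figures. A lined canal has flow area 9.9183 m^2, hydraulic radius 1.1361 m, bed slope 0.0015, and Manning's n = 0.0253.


Approach: apply Manning's equation, Q = (1/n)*A*R^(2/3)*S^(1/2).
Q = (1/0.0253) * 9.9183 * 1.1361^(2/3) * 0.0015^(1/2) = 16.531 m^3/s
Therefore the canal discharge Q = 16.531 m^3/s.


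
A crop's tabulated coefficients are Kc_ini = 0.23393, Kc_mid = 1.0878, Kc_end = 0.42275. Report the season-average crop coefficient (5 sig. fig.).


Approach: apply a simple seasonal average, Kc_avg = (Kc_ini + Kc_mid + Kc_end)/3.
Kc_avg = (0.23393 + 1.0878 + 0.42275)/3 = 0.58149
Therefore the season-average crop coefficient = 0.58149.


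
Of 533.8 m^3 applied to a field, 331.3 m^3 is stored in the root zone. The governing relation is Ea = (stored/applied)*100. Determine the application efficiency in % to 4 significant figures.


Ea = (331.3/533.8)*100 = 62.06 %
Therefore the application efficiency = 62.06 %.


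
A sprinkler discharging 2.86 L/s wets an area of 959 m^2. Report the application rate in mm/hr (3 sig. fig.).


Approach: apply the application rate relation, rate = (Q/A)*3600.
rate = (2.86 / 959) * 3600 = 10.7 mm/hr
Therefore the application rate = 10.7 mm/hr.


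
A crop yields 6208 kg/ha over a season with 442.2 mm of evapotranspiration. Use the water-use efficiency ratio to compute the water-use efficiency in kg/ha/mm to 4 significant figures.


Approach: apply the water-use efficiency ratio, WUE = yield/ET.
WUE = 6208 / 442.2 = 14.04 kg/ha/mm
Therefore the water-use efficiency = 14.04 kg/ha/mm.


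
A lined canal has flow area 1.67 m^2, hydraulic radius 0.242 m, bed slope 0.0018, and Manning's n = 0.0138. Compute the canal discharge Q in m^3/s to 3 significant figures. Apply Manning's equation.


Approach: apply Manning's equation, Q = (1/n)*A*R^(2/3)*S^(1/2).
Q = (1/0.0138) * 1.67 * 0.242^(2/3) * 0.0018^(1/2) = 1.99 m^3/s
Therefore the canal discharge Q = 1.99 m^3/s.


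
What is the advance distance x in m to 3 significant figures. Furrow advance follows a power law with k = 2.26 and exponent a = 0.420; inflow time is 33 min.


Approach: apply the power-law advance function, x = k*t^a.
x = 2.26 * 33^0.420 = 9.81 m
Therefore the advance distance x = 9.81 m.


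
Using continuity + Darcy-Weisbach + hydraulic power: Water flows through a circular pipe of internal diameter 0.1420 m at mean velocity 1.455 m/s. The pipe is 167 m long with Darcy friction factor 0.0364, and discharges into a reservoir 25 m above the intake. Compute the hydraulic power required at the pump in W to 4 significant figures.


Approach: apply continuity + Darcy-Weisbach + hydraulic power, Q = A*v; hf = f*(L/D)*(v^2/(2g)); H = static + hf; P = rho*g*Q*H.
Step 1 — flow rate (continuity, Q = A*v):
  A = pi*(0.1420/2)^2 = 0.0158368 m^2
  Q = 0.0158368 * 1.455 = 0.0230425 m^3/s
Step 2 — friction head loss (Darcy-Weisbach):
  hf = 0.0364 * (167/0.1420) * (1.455^2 / (2*9.81))
  hf = 4.61909 m
Step 3 — total head: H = 25 + 4.61909 = 29.6191 m
Step 4 — hydraulic power (P = rho*g*Q*H):
  P = 1000 * 9.81 * 0.0230425 * 29.6191 = 6695 W
Therefore the hydraulic power required at the pump = 6695 W.


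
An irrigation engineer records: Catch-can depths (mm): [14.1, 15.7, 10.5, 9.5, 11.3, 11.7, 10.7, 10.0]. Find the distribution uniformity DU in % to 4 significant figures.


Approach: apply the low-quarter distribution uniformity, DU = (mean of lowest quarter of readings / overall mean)*100.
sorted lowest 2 of 8: [9.5, 10.0] -> mean = 9.75000 mm
overall mean = 11.6875 mm
DU = (9.75000/11.6875)*100 = 83.42 %
Therefore the distribution uniformity DU = 83.42 %.


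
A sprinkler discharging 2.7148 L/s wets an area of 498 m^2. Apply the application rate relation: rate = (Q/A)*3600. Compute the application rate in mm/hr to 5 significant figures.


rate = (2.7148 / 498) * 3600 = 19.625 mm/hr
Therefore the application rate = 19.625 mm/hr.


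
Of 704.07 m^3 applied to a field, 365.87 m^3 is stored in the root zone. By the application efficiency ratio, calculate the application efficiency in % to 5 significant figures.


Approach: apply the application efficiency ratio, Ea = (stored/applied)*100.
Ea = (365.87/704.07)*100 = 51.965 %
Therefore the application efficiency = 51.965 %.


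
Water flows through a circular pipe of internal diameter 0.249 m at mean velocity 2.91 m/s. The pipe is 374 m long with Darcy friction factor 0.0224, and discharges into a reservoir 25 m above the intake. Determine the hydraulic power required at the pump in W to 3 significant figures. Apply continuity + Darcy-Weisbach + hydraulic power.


Approach: apply continuity + Darcy-Weisbach + hydraulic power, Q = A*v; hf = f*(L/D)*(v^2/(2g)); H = static + hf; P = rho*g*Q*H.
Step 1 — flow rate (continuity, Q = A*v):
  A = pi*(0.249/2)^2 = 0.048695 m^2
  Q = 0.048695 * 2.91 = 0.14170 m^3/s
Step 2 — friction head loss (Darcy-Weisbach):
  hf = 0.0224 * (374/0.249) * (2.91^2 / (2*9.81))
  hf = 14.521 m
Step 3 — total head: H = 25 + 14.521 = 39.521 m
Step 4 — hydraulic power (P = rho*g*Q*H):
  P = 1000 * 9.81 * 0.14170 * 39.521 = 54900 W
Therefore the hydraulic power required at the pump = 54900 W.


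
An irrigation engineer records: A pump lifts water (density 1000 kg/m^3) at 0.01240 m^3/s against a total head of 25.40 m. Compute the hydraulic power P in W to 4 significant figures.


Approach: apply the hydraulic power relation, P = rho*g*Q*H.
P = 1000 * 9.81 * 0.01240 * 25.40 = 3090 W
Therefore the hydraulic power P = 3090 W.


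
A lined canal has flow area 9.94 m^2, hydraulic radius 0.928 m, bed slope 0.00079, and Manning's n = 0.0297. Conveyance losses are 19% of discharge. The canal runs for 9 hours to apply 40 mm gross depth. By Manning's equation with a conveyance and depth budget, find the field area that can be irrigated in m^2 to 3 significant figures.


Approach: apply Manning's equation with a conveyance and depth budget, Q = (1/n)*A*R^(2/3)*S^(1/2); Q_field = Q*(1-loss); Area = Q_field*t/(d/1000).
Step 1 — canal discharge (Manning's equation):
  Q = (1/0.0297) * 9.94 * 0.928^(2/3) * 0.00079^(1/2) = 8.9497 m^3/s
Step 2 — delivered flow: Q_field = 8.9497*(1 - 19/100) = 7.2493 m^3/s
Step 3 — volume delivered: V = 7.2493 * 9*3600 = 234880 m^3
Step 4 — area served: A = V / (depth/1000) = 234880 / 0.04 = 5870000 m^2
Therefore the field area that can be irrigated = 5870000 m^2.


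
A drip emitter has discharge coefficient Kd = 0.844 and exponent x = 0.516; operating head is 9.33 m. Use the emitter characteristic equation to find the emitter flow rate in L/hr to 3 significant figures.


Approach: apply the emitter characteristic equation, q = Kd * h^x.
q = 0.844 * 9.33^0.516 = 2.67 L/hr
Therefore the emitter flow rate = 2.67 L/hr.


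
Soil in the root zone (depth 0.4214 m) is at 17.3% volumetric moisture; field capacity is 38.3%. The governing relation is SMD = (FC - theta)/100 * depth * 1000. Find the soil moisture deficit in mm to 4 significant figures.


SMD = (38.3 - 17.3)/100 * 0.4214 * 1000 = 88.49 mm
Therefore the soil moisture deficit = 88.49 mm.


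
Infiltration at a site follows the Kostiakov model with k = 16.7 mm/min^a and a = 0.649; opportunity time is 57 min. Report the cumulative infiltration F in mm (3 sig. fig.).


Approach: apply the Kostiakov infiltration equation, F = k*t^a.
F = 16.7 * 57^0.649 = 230 mm
Therefore the cumulative infiltration F = 230 mm.


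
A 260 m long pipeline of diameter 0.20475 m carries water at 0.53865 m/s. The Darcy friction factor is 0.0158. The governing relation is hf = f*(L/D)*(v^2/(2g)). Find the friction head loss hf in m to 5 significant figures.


hf = 0.0158 * (260/0.20475) * (0.53865^2 / (2*9.81))
hf = 0.29670 m
Therefore the friction head loss hf = 0.29670 m.


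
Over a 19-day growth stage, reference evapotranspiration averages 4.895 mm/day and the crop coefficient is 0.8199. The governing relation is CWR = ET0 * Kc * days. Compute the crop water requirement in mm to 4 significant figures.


CWR = 4.895 * 0.8199 * 19 = 76.25 mm
Therefore the crop water requirement = 76.25 mm.


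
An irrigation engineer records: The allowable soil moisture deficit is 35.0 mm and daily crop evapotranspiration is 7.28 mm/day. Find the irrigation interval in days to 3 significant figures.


Approach: apply the irrigation interval relation, interval = SMD / ETc.
interval = 35.0 / 7.28 = 4.81 days
Therefore the irrigation interval = 4.81 days.


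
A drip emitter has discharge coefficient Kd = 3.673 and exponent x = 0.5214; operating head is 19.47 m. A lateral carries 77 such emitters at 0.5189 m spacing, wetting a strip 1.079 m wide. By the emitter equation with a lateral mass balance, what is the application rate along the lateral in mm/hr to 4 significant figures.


Approach: apply the emitter equation with a lateral mass balance, q = Kd*h^x; Q = n*q; rate = Q/(n*spacing*width).
Step 1 — single emitter flow (q = Kd*h^x):
  q = 3.673 * 19.47^0.5214 = 17.2702 L/hr
Step 2 — total lateral flow: Q = 77 * 17.2702 = 1329.80 L/hr
Step 3 — wetted area: A = 77 * 0.5189 * 1.079 = 43.1118 m^2
Step 4 — application rate: Q/A = 1329.80/43.1118 = 30.85 mm/hr
Therefore the application rate along the lateral = 30.85 mm/hr.


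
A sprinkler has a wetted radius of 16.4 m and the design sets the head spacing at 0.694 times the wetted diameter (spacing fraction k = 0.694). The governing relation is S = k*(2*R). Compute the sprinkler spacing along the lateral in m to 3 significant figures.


S = 0.694 * (2 * 16.4) = 22.8 m
Therefore the sprinkler spacing along the lateral = 22.8 m.


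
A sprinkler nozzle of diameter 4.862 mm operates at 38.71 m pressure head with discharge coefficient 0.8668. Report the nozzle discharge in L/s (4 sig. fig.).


Approach: apply the orifice equation, Q = Cd*A*sqrt(2*g*h), A = pi*(d/2)^2.
A = pi*(4.862e-3/2)^2 = 1.85661e-05 m^2
Q = 0.8668 * 1.85661e-05 * sqrt(2*9.81*38.71) * 1000 = 0.4435 L/s
Therefore the nozzle discharge = 0.4435 L/s.


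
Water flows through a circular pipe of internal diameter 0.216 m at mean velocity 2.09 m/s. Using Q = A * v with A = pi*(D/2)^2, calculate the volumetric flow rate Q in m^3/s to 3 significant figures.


A = pi*(0.216/2)^2 = 0.036644 m^2
Q = 0.036644 * 2.09 = 0.0766 m^3/s
Therefore the volumetric flow rate Q = 0.0766 m^3/s.


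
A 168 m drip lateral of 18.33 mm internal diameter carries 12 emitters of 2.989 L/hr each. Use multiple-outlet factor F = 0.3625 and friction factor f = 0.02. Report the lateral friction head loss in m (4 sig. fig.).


Approach: apply Darcy-Weisbach with the multiple-outlet F-factor, Q = n*q/(3600*1000) m^3/s; v = Q/A; hf = F*f*(L/D)*(v^2/(2g)).
Q = 12*2.989/(3600*1000) = 9.96333e-06 m^3/s
A = pi*(18.33e-3/2)^2 = 2.63885e-04 m^2, so v = Q/A = 0.0377563 m/s
hf = 0.3625*0.02*(168/0.01833)*(0.0377563^2/(2*9.81)) = 0.004828 m
Therefore the lateral friction head loss = 0.004828 m.


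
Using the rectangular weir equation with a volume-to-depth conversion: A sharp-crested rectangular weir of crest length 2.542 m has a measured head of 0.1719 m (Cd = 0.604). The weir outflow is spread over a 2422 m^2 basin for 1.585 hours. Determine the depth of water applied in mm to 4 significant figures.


Approach: apply the rectangular weir equation with a volume-to-depth conversion, Q = (2/3)*Cd*L*sqrt(2g)*H^1.5; d = Q*t/A * 1000.
Step 1 — weir discharge:
  Q = (2/3)*0.604*2.542*sqrt(2*9.81)*0.1719^1.5 = 0.323135 m^3/s
Step 2 — volume: V = 0.323135 * 1.585*3600 = 1843.81 m^3
Step 3 — depth: d = V/A * 1000 = 1843.81/2422 * 1000 = 761.3 mm
Therefore the depth of water applied = 761.3 mm.


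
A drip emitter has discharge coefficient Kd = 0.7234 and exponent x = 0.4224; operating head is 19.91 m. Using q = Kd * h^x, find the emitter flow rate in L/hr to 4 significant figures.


q = 0.7234 * 19.91^0.4224 = 2.559 L/hr
Therefore the emitter flow rate = 2.559 L/hr.


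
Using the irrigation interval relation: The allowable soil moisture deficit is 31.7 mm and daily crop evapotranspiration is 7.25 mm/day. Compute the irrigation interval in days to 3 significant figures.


Approach: apply the irrigation interval relation, interval = SMD / ETc.
interval = 31.7 / 7.25 = 4.37 days
Therefore the irrigation interval = 4.37 days.


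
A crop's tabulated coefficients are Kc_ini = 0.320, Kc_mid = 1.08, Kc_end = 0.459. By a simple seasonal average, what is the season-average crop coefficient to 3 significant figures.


Approach: apply a simple seasonal average, Kc_avg = (Kc_ini + Kc_mid + Kc_end)/3.
Kc_avg = (0.320 + 1.08 + 0.459)/3 = 0.620
Therefore the season-average crop coefficient = 0.620.


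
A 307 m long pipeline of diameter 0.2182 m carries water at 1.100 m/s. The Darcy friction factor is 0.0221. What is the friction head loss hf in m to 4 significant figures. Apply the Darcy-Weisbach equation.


Approach: apply the Darcy-Weisbach equation, hf = f*(L/D)*(v^2/(2g)).
hf = 0.0221 * (307/0.2182) * (1.100^2 / (2*9.81))
hf = 1.918 m
Therefore the friction head loss hf = 1.918 m.


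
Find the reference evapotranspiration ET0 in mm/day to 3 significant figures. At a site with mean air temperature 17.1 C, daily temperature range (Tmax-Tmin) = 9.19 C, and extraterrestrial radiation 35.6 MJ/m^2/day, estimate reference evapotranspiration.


Approach: apply the Hargreaves-Samani method, ET0 = 0.0023*(Tmean+17.8)*sqrt(Tmax-Tmin)*0.408*Ra.
ET0 = 0.0023*(17.1+17.8)*sqrt(9.19)*0.408*35.6 = 3.53 mm/day
Therefore the reference evapotranspiration ET0 = 3.53 mm/day.


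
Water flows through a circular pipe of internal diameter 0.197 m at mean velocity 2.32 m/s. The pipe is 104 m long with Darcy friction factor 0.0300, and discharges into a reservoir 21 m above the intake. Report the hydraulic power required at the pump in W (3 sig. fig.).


Approach: apply continuity + Darcy-Weisbach + hydraulic power, Q = A*v; hf = f*(L/D)*(v^2/(2g)); H = static + hf; P = rho*g*Q*H.
Step 1 — flow rate (continuity, Q = A*v):
  A = pi*(0.197/2)^2 = 0.030481 m^2
  Q = 0.030481 * 2.32 = 0.070715 m^3/s
Step 2 — friction head loss (Darcy-Weisbach):
  hf = 0.0300 * (104/0.197) * (2.32^2 / (2*9.81))
  hf = 4.3448 m
Step 3 — total head: H = 21 + 4.3448 = 25.345 m
Step 4 — hydraulic power (P = rho*g*Q*H):
  P = 1000 * 9.81 * 0.070715 * 25.345 = 17600 W
Therefore the hydraulic power required at the pump = 17600 W.


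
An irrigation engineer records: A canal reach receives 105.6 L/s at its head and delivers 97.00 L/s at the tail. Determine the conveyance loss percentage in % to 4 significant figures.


Approach: apply the conveyance loss ratio, loss% = ((Q_head - Q_tail)/Q_head)*100.
loss = ((105.6 - 97.00)/105.6)*100 = 8.144 %
Therefore the conveyance loss percentage = 8.144 %.


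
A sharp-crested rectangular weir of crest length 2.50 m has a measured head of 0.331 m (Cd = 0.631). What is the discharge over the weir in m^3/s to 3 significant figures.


Approach: apply the rectangular weir equation, Q = (2/3)*Cd*L*sqrt(2g)*H^1.5.
Q = (2/3)*0.631*2.50*sqrt(2*9.81)*0.331^1.5 = 0.887 m^3/s
Therefore the discharge over the weir = 0.887 m^3/s.


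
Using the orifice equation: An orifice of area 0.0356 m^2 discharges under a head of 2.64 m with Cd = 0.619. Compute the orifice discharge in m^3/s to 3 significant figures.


Approach: apply the orifice equation, Q = Cd*A*sqrt(2*g*h).
Q = 0.619 * 0.0356 * sqrt(2*9.81*2.64) = 0.159 m^3/s
Therefore the orifice discharge = 0.159 m^3/s.


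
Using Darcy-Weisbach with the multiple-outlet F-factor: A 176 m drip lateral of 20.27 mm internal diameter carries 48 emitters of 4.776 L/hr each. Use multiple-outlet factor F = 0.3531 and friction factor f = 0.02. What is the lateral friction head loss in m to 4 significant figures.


Approach: apply Darcy-Weisbach with the multiple-outlet F-factor, Q = n*q/(3600*1000) m^3/s; v = Q/A; hf = F*f*(L/D)*(v^2/(2g)).
Q = 48*4.776/(3600*1000) = 6.36800e-05 m^3/s
A = pi*(20.27e-3/2)^2 = 3.22699e-04 m^2, so v = Q/A = 0.197336 m/s
hf = 0.3531*0.02*(176/0.02027)*(0.197336^2/(2*9.81)) = 0.1217 m
Therefore the lateral friction head loss = 0.1217 m.


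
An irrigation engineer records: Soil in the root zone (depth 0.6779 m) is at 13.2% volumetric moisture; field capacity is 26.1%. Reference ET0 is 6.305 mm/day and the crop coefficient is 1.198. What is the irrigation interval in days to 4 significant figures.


Approach: apply soil-water budget scheduling, SMD = (FC-theta)/100*depth*1000; ETc = ET0*Kc; interval = SMD/ETc.
Step 1 — soil moisture deficit:
  SMD = (26.1 - 13.2)/100 * 0.6779 * 1000 = 87.4491 mm
Step 2 — daily crop ET (ETc = ET0*Kc):
  ETc = 6.305 * 1.198 = 7.55339 mm/day
Step 3 — irrigation interval (SMD/ETc):
  interval = 87.4491 / 7.55339 = 11.58 days
Therefore the irrigation interval = 11.58 days.


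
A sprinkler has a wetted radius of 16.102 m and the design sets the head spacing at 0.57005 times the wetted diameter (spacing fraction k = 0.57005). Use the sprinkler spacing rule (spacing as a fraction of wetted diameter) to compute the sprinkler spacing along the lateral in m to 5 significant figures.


Approach: apply the sprinkler spacing rule (spacing as a fraction of wetted diameter), S = k*(2*R).
S = 0.57005 * (2 * 16.102) = 18.358 m
Therefore the sprinkler spacing along the lateral = 18.358 m.


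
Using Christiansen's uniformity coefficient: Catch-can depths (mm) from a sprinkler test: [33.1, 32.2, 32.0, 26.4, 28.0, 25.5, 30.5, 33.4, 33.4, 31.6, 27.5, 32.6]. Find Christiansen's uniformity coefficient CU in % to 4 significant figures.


Approach: apply Christiansen's uniformity coefficient, CU = (1 - mean_abs_deviation/mean)*100.
mean = 30.5167 mm
mean |d_i - mean| = 2.44722 mm
CU = (1 - 2.44722/30.5167)*100 = 91.98 %
Therefore Christiansen's uniformity coefficient CU = 91.98 %.


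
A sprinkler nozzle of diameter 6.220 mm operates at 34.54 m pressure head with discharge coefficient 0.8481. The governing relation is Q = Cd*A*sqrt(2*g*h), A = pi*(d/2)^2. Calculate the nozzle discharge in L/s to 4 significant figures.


A = pi*(6.220e-3/2)^2 = 3.03858e-05 m^2
Q = 0.8481 * 3.03858e-05 * sqrt(2*9.81*34.54) * 1000 = 0.6709 L/s
Therefore the nozzle discharge = 0.6709 L/s.


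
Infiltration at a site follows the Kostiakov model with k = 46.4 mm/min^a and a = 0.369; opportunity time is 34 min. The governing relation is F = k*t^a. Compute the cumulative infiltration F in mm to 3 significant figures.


F = 46.4 * 34^0.369 = 170 mm
Therefore the cumulative infiltration F = 170 mm.


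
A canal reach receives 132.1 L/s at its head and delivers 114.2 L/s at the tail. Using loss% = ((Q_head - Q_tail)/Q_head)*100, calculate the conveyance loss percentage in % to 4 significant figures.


loss = ((132.1 - 114.2)/132.1)*100 = 13.55 %
Therefore the conveyance loss percentage = 13.55 %.


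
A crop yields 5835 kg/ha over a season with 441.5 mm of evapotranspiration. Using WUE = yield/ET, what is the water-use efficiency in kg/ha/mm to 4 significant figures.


WUE = 5835 / 441.5 = 13.22 kg/ha/mm
Therefore the water-use efficiency = 13.22 kg/ha/mm.


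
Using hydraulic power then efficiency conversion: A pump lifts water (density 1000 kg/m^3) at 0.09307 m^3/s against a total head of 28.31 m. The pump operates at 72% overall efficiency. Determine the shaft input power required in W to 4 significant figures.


Approach: apply hydraulic power then efficiency conversion, P = rho*g*Q*H; P_in = P/eta.
Step 1 — hydraulic power (P = rho*g*Q*H):
  P = 1000 * 9.81 * 0.09307 * 28.31 = 25847.5 W
Step 2 — input power: P_in = P/eta = 25847.5 / 0.72 = 35900 W
Therefore the shaft input power required = 35900 W.
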